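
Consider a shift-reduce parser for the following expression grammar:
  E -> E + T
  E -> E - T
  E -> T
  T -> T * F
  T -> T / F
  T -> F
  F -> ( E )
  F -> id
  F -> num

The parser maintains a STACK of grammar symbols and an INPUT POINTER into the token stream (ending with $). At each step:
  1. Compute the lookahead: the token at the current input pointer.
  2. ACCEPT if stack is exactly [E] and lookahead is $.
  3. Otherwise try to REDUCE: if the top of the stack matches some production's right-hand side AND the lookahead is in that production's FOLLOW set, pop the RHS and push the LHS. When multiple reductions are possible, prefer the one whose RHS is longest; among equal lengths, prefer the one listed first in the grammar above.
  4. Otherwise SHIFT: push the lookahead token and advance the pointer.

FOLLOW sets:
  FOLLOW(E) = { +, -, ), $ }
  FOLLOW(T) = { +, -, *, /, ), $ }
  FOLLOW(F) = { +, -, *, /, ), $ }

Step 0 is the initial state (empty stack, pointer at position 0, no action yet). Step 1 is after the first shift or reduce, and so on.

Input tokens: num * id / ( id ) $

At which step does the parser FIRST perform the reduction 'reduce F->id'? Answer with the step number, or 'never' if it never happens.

Step 1: shift num. Stack=[num] ptr=1 lookahead=* remaining=[* id / ( id ) $]
Step 2: reduce F->num. Stack=[F] ptr=1 lookahead=* remaining=[* id / ( id ) $]
Step 3: reduce T->F. Stack=[T] ptr=1 lookahead=* remaining=[* id / ( id ) $]
Step 4: shift *. Stack=[T *] ptr=2 lookahead=id remaining=[id / ( id ) $]
Step 5: shift id. Stack=[T * id] ptr=3 lookahead=/ remaining=[/ ( id ) $]
Step 6: reduce F->id. Stack=[T * F] ptr=3 lookahead=/ remaining=[/ ( id ) $]

Answer: 6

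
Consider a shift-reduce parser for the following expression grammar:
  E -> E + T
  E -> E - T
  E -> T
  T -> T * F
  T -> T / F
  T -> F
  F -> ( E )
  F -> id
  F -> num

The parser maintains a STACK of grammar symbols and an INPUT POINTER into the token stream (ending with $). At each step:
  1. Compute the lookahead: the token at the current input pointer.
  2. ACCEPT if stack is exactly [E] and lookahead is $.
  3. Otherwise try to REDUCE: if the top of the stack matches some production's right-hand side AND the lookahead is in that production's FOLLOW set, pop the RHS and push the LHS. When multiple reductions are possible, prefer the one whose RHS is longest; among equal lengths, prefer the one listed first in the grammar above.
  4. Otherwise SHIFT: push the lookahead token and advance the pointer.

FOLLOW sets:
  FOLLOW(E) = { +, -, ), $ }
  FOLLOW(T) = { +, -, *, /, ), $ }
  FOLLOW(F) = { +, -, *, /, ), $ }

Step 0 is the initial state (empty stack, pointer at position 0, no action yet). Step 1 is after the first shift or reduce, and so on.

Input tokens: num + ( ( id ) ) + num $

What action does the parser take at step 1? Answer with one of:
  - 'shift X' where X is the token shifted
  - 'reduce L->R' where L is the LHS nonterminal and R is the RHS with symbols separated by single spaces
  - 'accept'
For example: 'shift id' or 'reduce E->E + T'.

Step 1: shift num. Stack=[num] ptr=1 lookahead=+ remaining=[+ ( ( id ) ) + num $]

Answer: shift num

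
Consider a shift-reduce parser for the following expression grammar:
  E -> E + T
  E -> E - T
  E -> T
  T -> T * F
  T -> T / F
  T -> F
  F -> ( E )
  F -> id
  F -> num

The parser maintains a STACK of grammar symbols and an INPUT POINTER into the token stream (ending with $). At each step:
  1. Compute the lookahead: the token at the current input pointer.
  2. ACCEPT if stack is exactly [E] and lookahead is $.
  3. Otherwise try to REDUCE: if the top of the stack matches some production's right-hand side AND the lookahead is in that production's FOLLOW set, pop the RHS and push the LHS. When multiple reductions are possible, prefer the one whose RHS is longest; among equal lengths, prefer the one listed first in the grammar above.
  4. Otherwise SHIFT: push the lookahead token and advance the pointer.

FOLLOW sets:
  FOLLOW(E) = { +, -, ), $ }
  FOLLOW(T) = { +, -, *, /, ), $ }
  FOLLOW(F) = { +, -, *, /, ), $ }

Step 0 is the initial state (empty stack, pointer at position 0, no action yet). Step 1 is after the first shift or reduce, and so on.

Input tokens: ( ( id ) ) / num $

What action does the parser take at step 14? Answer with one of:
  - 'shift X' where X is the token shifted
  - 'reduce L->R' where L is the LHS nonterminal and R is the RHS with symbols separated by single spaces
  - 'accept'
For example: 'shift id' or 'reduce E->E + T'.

Answer: shift /

Derivation:
Step 1: shift (. Stack=[(] ptr=1 lookahead=( remaining=[( id ) ) / num $]
Step 2: shift (. Stack=[( (] ptr=2 lookahead=id remaining=[id ) ) / num $]
Step 3: shift id. Stack=[( ( id] ptr=3 lookahead=) remaining=[) ) / num $]
Step 4: reduce F->id. Stack=[( ( F] ptr=3 lookahead=) remaining=[) ) / num $]
Step 5: reduce T->F. Stack=[( ( T] ptr=3 lookahead=) remaining=[) ) / num $]
Step 6: reduce E->T. Stack=[( ( E] ptr=3 lookahead=) remaining=[) ) / num $]
Step 7: shift ). Stack=[( ( E )] ptr=4 lookahead=) remaining=[) / num $]
Step 8: reduce F->( E ). Stack=[( F] ptr=4 lookahead=) remaining=[) / num $]
Step 9: reduce T->F. Stack=[( T] ptr=4 lookahead=) remaining=[) / num $]
Step 10: reduce E->T. Stack=[( E] ptr=4 lookahead=) remaining=[) / num $]
Step 11: shift ). Stack=[( E )] ptr=5 lookahead=/ remaining=[/ num $]
Step 12: reduce F->( E ). Stack=[F] ptr=5 lookahead=/ remaining=[/ num $]
Step 13: reduce T->F. Stack=[T] ptr=5 lookahead=/ remaining=[/ num $]
Step 14: shift /. Stack=[T /] ptr=6 lookahead=num remaining=[num $]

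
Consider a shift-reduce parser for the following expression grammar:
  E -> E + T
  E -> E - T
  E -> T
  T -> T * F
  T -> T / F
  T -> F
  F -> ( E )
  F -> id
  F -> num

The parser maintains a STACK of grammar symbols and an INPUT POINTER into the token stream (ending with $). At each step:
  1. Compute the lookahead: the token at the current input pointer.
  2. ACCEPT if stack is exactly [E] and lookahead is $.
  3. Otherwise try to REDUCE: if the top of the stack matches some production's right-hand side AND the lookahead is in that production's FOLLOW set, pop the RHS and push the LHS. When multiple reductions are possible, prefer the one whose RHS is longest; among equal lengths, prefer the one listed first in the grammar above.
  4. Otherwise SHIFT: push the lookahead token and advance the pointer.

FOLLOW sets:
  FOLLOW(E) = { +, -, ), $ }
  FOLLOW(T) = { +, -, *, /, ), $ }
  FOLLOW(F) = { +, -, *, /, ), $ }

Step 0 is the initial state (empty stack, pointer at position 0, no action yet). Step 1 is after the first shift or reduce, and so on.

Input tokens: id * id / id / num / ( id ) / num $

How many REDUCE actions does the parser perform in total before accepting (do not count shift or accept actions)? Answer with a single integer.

Step 1: shift id. Stack=[id] ptr=1 lookahead=* remaining=[* id / id / num / ( id ) / num $]
Step 2: reduce F->id. Stack=[F] ptr=1 lookahead=* remaining=[* id / id / num / ( id ) / num $]
Step 3: reduce T->F. Stack=[T] ptr=1 lookahead=* remaining=[* id / id / num / ( id ) / num $]
Step 4: shift *. Stack=[T *] ptr=2 lookahead=id remaining=[id / id / num / ( id ) / num $]
Step 5: shift id. Stack=[T * id] ptr=3 lookahead=/ remaining=[/ id / num / ( id ) / num $]
Step 6: reduce F->id. Stack=[T * F] ptr=3 lookahead=/ remaining=[/ id / num / ( id ) / num $]
Step 7: reduce T->T * F. Stack=[T] ptr=3 lookahead=/ remaining=[/ id / num / ( id ) / num $]
Step 8: shift /. Stack=[T /] ptr=4 lookahead=id remaining=[id / num / ( id ) / num $]
Step 9: shift id. Stack=[T / id] ptr=5 lookahead=/ remaining=[/ num / ( id ) / num $]
Step 10: reduce F->id. Stack=[T / F] ptr=5 lookahead=/ remaining=[/ num / ( id ) / num $]
Step 11: reduce T->T / F. Stack=[T] ptr=5 lookahead=/ remaining=[/ num / ( id ) / num $]
Step 12: shift /. Stack=[T /] ptr=6 lookahead=num remaining=[num / ( id ) / num $]
Step 13: shift num. Stack=[T / num] ptr=7 lookahead=/ remaining=[/ ( id ) / num $]
Step 14: reduce F->num. Stack=[T / F] ptr=7 lookahead=/ remaining=[/ ( id ) / num $]
Step 15: reduce T->T / F. Stack=[T] ptr=7 lookahead=/ remaining=[/ ( id ) / num $]
Step 16: shift /. Stack=[T /] ptr=8 lookahead=( remaining=[( id ) / num $]
Step 17: shift (. Stack=[T / (] ptr=9 lookahead=id remaining=[id ) / num $]
Step 18: shift id. Stack=[T / ( id] ptr=10 lookahead=) remaining=[) / num $]
Step 19: reduce F->id. Stack=[T / ( F] ptr=10 lookahead=) remaining=[) / num $]
Step 20: reduce T->F. Stack=[T / ( T] ptr=10 lookahead=) remaining=[) / num $]
Step 21: reduce E->T. Stack=[T / ( E] ptr=10 lookahead=) remaining=[) / num $]
Step 22: shift ). Stack=[T / ( E )] ptr=11 lookahead=/ remaining=[/ num $]
Step 23: reduce F->( E ). Stack=[T / F] ptr=11 lookahead=/ remaining=[/ num $]
Step 24: reduce T->T / F. Stack=[T] ptr=11 lookahead=/ remaining=[/ num $]
Step 25: shift /. Stack=[T /] ptr=12 lookahead=num remaining=[num $]
Step 26: shift num. Stack=[T / num] ptr=13 lookahead=$ remaining=[$]
Step 27: reduce F->num. Stack=[T / F] ptr=13 lookahead=$ remaining=[$]
Step 28: reduce T->T / F. Stack=[T] ptr=13 lookahead=$ remaining=[$]
Step 29: reduce E->T. Stack=[E] ptr=13 lookahead=$ remaining=[$]
Step 30: accept. Stack=[E] ptr=13 lookahead=$ remaining=[$]

Answer: 16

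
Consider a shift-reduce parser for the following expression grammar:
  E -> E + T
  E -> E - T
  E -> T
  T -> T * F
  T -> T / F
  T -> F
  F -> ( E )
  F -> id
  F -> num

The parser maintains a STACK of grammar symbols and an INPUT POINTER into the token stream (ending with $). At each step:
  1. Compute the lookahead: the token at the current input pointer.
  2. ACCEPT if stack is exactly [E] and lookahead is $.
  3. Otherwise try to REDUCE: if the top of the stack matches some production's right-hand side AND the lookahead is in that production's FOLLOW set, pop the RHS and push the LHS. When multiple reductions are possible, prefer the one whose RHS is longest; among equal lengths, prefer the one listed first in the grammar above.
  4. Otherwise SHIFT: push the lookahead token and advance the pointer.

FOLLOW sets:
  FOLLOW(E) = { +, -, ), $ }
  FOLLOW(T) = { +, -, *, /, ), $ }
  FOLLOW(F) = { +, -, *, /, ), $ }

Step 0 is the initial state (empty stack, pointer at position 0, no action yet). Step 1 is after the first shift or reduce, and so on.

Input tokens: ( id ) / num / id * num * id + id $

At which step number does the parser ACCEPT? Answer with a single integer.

Answer: 31

Derivation:
Step 1: shift (. Stack=[(] ptr=1 lookahead=id remaining=[id ) / num / id * num * id + id $]
Step 2: shift id. Stack=[( id] ptr=2 lookahead=) remaining=[) / num / id * num * id + id $]
Step 3: reduce F->id. Stack=[( F] ptr=2 lookahead=) remaining=[) / num / id * num * id + id $]
Step 4: reduce T->F. Stack=[( T] ptr=2 lookahead=) remaining=[) / num / id * num * id + id $]
Step 5: reduce E->T. Stack=[( E] ptr=2 lookahead=) remaining=[) / num / id * num * id + id $]
Step 6: shift ). Stack=[( E )] ptr=3 lookahead=/ remaining=[/ num / id * num * id + id $]
Step 7: reduce F->( E ). Stack=[F] ptr=3 lookahead=/ remaining=[/ num / id * num * id + id $]
Step 8: reduce T->F. Stack=[T] ptr=3 lookahead=/ remaining=[/ num / id * num * id + id $]
Step 9: shift /. Stack=[T /] ptr=4 lookahead=num remaining=[num / id * num * id + id $]
Step 10: shift num. Stack=[T / num] ptr=5 lookahead=/ remaining=[/ id * num * id + id $]
Step 11: reduce F->num. Stack=[T / F] ptr=5 lookahead=/ remaining=[/ id * num * id + id $]
Step 12: reduce T->T / F. Stack=[T] ptr=5 lookahead=/ remaining=[/ id * num * id + id $]
Step 13: shift /. Stack=[T /] ptr=6 lookahead=id remaining=[id * num * id + id $]
Step 14: shift id. Stack=[T / id] ptr=7 lookahead=* remaining=[* num * id + id $]
Step 15: reduce F->id. Stack=[T / F] ptr=7 lookahead=* remaining=[* num * id + id $]
Step 16: reduce T->T / F. Stack=[T] ptr=7 lookahead=* remaining=[* num * id + id $]
Step 17: shift *. Stack=[T *] ptr=8 lookahead=num remaining=[num * id + id $]
Step 18: shift num. Stack=[T * num] ptr=9 lookahead=* remaining=[* id + id $]
Step 19: reduce F->num. Stack=[T * F] ptr=9 lookahead=* remaining=[* id + id $]
Step 20: reduce T->T * F. Stack=[T] ptr=9 lookahead=* remaining=[* id + id $]
Step 21: shift *. Stack=[T *] ptr=10 lookahead=id remaining=[id + id $]
Step 22: shift id. Stack=[T * id] ptr=11 lookahead=+ remaining=[+ id $]
Step 23: reduce F->id. Stack=[T * F] ptr=11 lookahead=+ remaining=[+ id $]
Step 24: reduce T->T * F. Stack=[T] ptr=11 lookahead=+ remaining=[+ id $]
Step 25: reduce E->T. Stack=[E] ptr=11 lookahead=+ remaining=[+ id $]
Step 26: shift +. Stack=[E +] ptr=12 lookahead=id remaining=[id $]
Step 27: shift id. Stack=[E + id] ptr=13 lookahead=$ remaining=[$]
Step 28: reduce F->id. Stack=[E + F] ptr=13 lookahead=$ remaining=[$]
Step 29: reduce T->F. Stack=[E + T] ptr=13 lookahead=$ remaining=[$]
Step 30: reduce E->E + T. Stack=[E] ptr=13 lookahead=$ remaining=[$]
Step 31: accept. Stack=[E] ptr=13 lookahead=$ remaining=[$]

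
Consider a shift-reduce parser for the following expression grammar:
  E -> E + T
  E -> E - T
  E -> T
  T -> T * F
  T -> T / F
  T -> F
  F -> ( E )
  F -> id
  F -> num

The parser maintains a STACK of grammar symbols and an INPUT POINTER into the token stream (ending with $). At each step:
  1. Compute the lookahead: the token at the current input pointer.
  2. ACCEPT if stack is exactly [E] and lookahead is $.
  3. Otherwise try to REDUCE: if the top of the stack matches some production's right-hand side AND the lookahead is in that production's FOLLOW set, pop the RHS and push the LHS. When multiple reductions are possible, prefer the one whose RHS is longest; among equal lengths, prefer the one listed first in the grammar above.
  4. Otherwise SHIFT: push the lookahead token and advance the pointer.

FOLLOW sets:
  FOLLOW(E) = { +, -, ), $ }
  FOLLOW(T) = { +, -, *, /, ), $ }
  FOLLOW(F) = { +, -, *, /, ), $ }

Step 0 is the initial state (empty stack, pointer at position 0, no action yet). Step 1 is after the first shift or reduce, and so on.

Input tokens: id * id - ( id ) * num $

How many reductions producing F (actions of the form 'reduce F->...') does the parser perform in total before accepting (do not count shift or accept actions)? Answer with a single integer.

Answer: 5

Derivation:
Step 1: shift id. Stack=[id] ptr=1 lookahead=* remaining=[* id - ( id ) * num $]
Step 2: reduce F->id. Stack=[F] ptr=1 lookahead=* remaining=[* id - ( id ) * num $]
Step 3: reduce T->F. Stack=[T] ptr=1 lookahead=* remaining=[* id - ( id ) * num $]
Step 4: shift *. Stack=[T *] ptr=2 lookahead=id remaining=[id - ( id ) * num $]
Step 5: shift id. Stack=[T * id] ptr=3 lookahead=- remaining=[- ( id ) * num $]
Step 6: reduce F->id. Stack=[T * F] ptr=3 lookahead=- remaining=[- ( id ) * num $]
Step 7: reduce T->T * F. Stack=[T] ptr=3 lookahead=- remaining=[- ( id ) * num $]
Step 8: reduce E->T. Stack=[E] ptr=3 lookahead=- remaining=[- ( id ) * num $]
Step 9: shift -. Stack=[E -] ptr=4 lookahead=( remaining=[( id ) * num $]
Step 10: shift (. Stack=[E - (] ptr=5 lookahead=id remaining=[id ) * num $]
Step 11: shift id. Stack=[E - ( id] ptr=6 lookahead=) remaining=[) * num $]
Step 12: reduce F->id. Stack=[E - ( F] ptr=6 lookahead=) remaining=[) * num $]
Step 13: reduce T->F. Stack=[E - ( T] ptr=6 lookahead=) remaining=[) * num $]
Step 14: reduce E->T. Stack=[E - ( E] ptr=6 lookahead=) remaining=[) * num $]
Step 15: shift ). Stack=[E - ( E )] ptr=7 lookahead=* remaining=[* num $]
Step 16: reduce F->( E ). Stack=[E - F] ptr=7 lookahead=* remaining=[* num $]
Step 17: reduce T->F. Stack=[E - T] ptr=7 lookahead=* remaining=[* num $]
Step 18: shift *. Stack=[E - T *] ptr=8 lookahead=num remaining=[num $]
Step 19: shift num. Stack=[E - T * num] ptr=9 lookahead=$ remaining=[$]
Step 20: reduce F->num. Stack=[E - T * F] ptr=9 lookahead=$ remaining=[$]
Step 21: reduce T->T * F. Stack=[E - T] ptr=9 lookahead=$ remaining=[$]
Step 22: reduce E->E - T. Stack=[E] ptr=9 lookahead=$ remaining=[$]
Step 23: accept. Stack=[E] ptr=9 lookahead=$ remaining=[$]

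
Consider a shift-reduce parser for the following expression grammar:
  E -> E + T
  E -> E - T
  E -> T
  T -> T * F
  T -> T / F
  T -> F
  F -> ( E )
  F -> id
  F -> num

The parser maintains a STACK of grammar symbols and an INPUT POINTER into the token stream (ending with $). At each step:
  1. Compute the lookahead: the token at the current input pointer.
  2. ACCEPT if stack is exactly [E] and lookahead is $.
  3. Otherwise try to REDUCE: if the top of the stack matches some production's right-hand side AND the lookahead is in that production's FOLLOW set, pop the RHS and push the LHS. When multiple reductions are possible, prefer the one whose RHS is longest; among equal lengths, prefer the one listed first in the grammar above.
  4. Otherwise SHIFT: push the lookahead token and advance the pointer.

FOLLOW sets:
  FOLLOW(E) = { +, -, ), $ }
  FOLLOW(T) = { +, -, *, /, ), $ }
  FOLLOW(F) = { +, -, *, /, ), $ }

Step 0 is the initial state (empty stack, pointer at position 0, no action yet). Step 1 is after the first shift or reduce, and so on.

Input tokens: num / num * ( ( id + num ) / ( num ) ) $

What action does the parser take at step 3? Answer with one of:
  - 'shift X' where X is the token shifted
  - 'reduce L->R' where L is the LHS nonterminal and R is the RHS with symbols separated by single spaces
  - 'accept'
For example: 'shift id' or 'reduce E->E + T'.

Answer: reduce T->F

Derivation:
Step 1: shift num. Stack=[num] ptr=1 lookahead=/ remaining=[/ num * ( ( id + num ) / ( num ) ) $]
Step 2: reduce F->num. Stack=[F] ptr=1 lookahead=/ remaining=[/ num * ( ( id + num ) / ( num ) ) $]
Step 3: reduce T->F. Stack=[T] ptr=1 lookahead=/ remaining=[/ num * ( ( id + num ) / ( num ) ) $]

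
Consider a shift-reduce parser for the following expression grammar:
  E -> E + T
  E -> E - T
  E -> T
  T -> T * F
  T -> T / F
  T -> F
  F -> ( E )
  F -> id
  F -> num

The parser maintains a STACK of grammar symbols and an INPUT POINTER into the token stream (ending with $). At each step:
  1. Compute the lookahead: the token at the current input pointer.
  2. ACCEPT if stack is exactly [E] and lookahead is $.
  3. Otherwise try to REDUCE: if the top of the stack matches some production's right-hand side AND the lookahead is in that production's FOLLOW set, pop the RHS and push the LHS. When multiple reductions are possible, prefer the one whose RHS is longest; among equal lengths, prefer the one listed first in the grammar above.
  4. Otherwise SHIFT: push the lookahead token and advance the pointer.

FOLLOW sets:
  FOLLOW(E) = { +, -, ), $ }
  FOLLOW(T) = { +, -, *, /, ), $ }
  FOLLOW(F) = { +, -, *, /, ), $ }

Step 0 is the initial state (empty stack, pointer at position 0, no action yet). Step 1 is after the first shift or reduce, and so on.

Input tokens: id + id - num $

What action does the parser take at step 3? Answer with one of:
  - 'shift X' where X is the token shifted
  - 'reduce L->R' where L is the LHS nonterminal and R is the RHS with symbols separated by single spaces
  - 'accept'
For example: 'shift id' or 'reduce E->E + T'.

Answer: reduce T->F

Derivation:
Step 1: shift id. Stack=[id] ptr=1 lookahead=+ remaining=[+ id - num $]
Step 2: reduce F->id. Stack=[F] ptr=1 lookahead=+ remaining=[+ id - num $]
Step 3: reduce T->F. Stack=[T] ptr=1 lookahead=+ remaining=[+ id - num $]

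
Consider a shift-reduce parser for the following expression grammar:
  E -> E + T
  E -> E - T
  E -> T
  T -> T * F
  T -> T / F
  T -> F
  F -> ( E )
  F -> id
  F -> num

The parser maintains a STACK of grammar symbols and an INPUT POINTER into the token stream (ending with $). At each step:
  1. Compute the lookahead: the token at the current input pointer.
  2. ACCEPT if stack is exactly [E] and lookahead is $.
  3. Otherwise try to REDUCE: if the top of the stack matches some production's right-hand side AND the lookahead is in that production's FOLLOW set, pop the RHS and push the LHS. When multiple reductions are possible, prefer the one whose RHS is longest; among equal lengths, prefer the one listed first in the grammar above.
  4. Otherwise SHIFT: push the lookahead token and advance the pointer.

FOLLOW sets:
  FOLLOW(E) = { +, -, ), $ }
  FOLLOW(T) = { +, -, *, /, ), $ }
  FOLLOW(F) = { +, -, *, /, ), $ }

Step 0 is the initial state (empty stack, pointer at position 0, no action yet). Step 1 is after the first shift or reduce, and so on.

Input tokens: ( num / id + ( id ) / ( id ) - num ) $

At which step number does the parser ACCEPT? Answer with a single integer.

Step 1: shift (. Stack=[(] ptr=1 lookahead=num remaining=[num / id + ( id ) / ( id ) - num ) $]
Step 2: shift num. Stack=[( num] ptr=2 lookahead=/ remaining=[/ id + ( id ) / ( id ) - num ) $]
Step 3: reduce F->num. Stack=[( F] ptr=2 lookahead=/ remaining=[/ id + ( id ) / ( id ) - num ) $]
Step 4: reduce T->F. Stack=[( T] ptr=2 lookahead=/ remaining=[/ id + ( id ) / ( id ) - num ) $]
Step 5: shift /. Stack=[( T /] ptr=3 lookahead=id remaining=[id + ( id ) / ( id ) - num ) $]
Step 6: shift id. Stack=[( T / id] ptr=4 lookahead=+ remaining=[+ ( id ) / ( id ) - num ) $]
Step 7: reduce F->id. Stack=[( T / F] ptr=4 lookahead=+ remaining=[+ ( id ) / ( id ) - num ) $]
Step 8: reduce T->T / F. Stack=[( T] ptr=4 lookahead=+ remaining=[+ ( id ) / ( id ) - num ) $]
Step 9: reduce E->T. Stack=[( E] ptr=4 lookahead=+ remaining=[+ ( id ) / ( id ) - num ) $]
Step 10: shift +. Stack=[( E +] ptr=5 lookahead=( remaining=[( id ) / ( id ) - num ) $]
Step 11: shift (. Stack=[( E + (] ptr=6 lookahead=id remaining=[id ) / ( id ) - num ) $]
Step 12: shift id. Stack=[( E + ( id] ptr=7 lookahead=) remaining=[) / ( id ) - num ) $]
Step 13: reduce F->id. Stack=[( E + ( F] ptr=7 lookahead=) remaining=[) / ( id ) - num ) $]
Step 14: reduce T->F. Stack=[( E + ( T] ptr=7 lookahead=) remaining=[) / ( id ) - num ) $]
Step 15: reduce E->T. Stack=[( E + ( E] ptr=7 lookahead=) remaining=[) / ( id ) - num ) $]
Step 16: shift ). Stack=[( E + ( E )] ptr=8 lookahead=/ remaining=[/ ( id ) - num ) $]
Step 17: reduce F->( E ). Stack=[( E + F] ptr=8 lookahead=/ remaining=[/ ( id ) - num ) $]
Step 18: reduce T->F. Stack=[( E + T] ptr=8 lookahead=/ remaining=[/ ( id ) - num ) $]
Step 19: shift /. Stack=[( E + T /] ptr=9 lookahead=( remaining=[( id ) - num ) $]
Step 20: shift (. Stack=[( E + T / (] ptr=10 lookahead=id remaining=[id ) - num ) $]
Step 21: shift id. Stack=[( E + T / ( id] ptr=11 lookahead=) remaining=[) - num ) $]
Step 22: reduce F->id. Stack=[( E + T / ( F] ptr=11 lookahead=) remaining=[) - num ) $]
Step 23: reduce T->F. Stack=[( E + T / ( T] ptr=11 lookahead=) remaining=[) - num ) $]
Step 24: reduce E->T. Stack=[( E + T / ( E] ptr=11 lookahead=) remaining=[) - num ) $]
Step 25: shift ). Stack=[( E + T / ( E )] ptr=12 lookahead=- remaining=[- num ) $]
Step 26: reduce F->( E ). Stack=[( E + T / F] ptr=12 lookahead=- remaining=[- num ) $]
Step 27: reduce T->T / F. Stack=[( E + T] ptr=12 lookahead=- remaining=[- num ) $]
Step 28: reduce E->E + T. Stack=[( E] ptr=12 lookahead=- remaining=[- num ) $]
Step 29: shift -. Stack=[( E -] ptr=13 lookahead=num remaining=[num ) $]
Step 30: shift num. Stack=[( E - num] ptr=14 lookahead=) remaining=[) $]
Step 31: reduce F->num. Stack=[( E - F] ptr=14 lookahead=) remaining=[) $]
Step 32: reduce T->F. Stack=[( E - T] ptr=14 lookahead=) remaining=[) $]
Step 33: reduce E->E - T. Stack=[( E] ptr=14 lookahead=) remaining=[) $]
Step 34: shift ). Stack=[( E )] ptr=15 lookahead=$ remaining=[$]
Step 35: reduce F->( E ). Stack=[F] ptr=15 lookahead=$ remaining=[$]
Step 36: reduce T->F. Stack=[T] ptr=15 lookahead=$ remaining=[$]
Step 37: reduce E->T. Stack=[E] ptr=15 lookahead=$ remaining=[$]
Step 38: accept. Stack=[E] ptr=15 lookahead=$ remaining=[$]

Answer: 38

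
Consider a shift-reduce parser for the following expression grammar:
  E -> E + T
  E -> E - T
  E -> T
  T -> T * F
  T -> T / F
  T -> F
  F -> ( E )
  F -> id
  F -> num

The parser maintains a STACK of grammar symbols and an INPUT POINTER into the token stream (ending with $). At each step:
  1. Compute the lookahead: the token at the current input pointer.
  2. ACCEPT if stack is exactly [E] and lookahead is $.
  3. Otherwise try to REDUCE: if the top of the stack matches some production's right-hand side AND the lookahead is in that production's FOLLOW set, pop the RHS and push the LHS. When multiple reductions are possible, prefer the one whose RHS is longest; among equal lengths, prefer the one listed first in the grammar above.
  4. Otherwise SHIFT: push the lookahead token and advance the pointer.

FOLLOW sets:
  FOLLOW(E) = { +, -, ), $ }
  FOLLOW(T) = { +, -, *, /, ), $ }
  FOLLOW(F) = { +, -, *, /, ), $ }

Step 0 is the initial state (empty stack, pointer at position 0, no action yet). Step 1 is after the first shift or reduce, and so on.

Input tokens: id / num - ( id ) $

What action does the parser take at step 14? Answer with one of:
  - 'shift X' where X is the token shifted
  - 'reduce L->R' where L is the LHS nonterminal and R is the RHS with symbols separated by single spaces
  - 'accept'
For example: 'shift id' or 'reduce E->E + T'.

Answer: reduce E->T

Derivation:
Step 1: shift id. Stack=[id] ptr=1 lookahead=/ remaining=[/ num - ( id ) $]
Step 2: reduce F->id. Stack=[F] ptr=1 lookahead=/ remaining=[/ num - ( id ) $]
Step 3: reduce T->F. Stack=[T] ptr=1 lookahead=/ remaining=[/ num - ( id ) $]
Step 4: shift /. Stack=[T /] ptr=2 lookahead=num remaining=[num - ( id ) $]
Step 5: shift num. Stack=[T / num] ptr=3 lookahead=- remaining=[- ( id ) $]
Step 6: reduce F->num. Stack=[T / F] ptr=3 lookahead=- remaining=[- ( id ) $]
Step 7: reduce T->T / F. Stack=[T] ptr=3 lookahead=- remaining=[- ( id ) $]
Step 8: reduce E->T. Stack=[E] ptr=3 lookahead=- remaining=[- ( id ) $]
Step 9: shift -. Stack=[E -] ptr=4 lookahead=( remaining=[( id ) $]
Step 10: shift (. Stack=[E - (] ptr=5 lookahead=id remaining=[id ) $]
Step 11: shift id. Stack=[E - ( id] ptr=6 lookahead=) remaining=[) $]
Step 12: reduce F->id. Stack=[E - ( F] ptr=6 lookahead=) remaining=[) $]
Step 13: reduce T->F. Stack=[E - ( T] ptr=6 lookahead=) remaining=[) $]
Step 14: reduce E->T. Stack=[E - ( E] ptr=6 lookahead=) remaining=[) $]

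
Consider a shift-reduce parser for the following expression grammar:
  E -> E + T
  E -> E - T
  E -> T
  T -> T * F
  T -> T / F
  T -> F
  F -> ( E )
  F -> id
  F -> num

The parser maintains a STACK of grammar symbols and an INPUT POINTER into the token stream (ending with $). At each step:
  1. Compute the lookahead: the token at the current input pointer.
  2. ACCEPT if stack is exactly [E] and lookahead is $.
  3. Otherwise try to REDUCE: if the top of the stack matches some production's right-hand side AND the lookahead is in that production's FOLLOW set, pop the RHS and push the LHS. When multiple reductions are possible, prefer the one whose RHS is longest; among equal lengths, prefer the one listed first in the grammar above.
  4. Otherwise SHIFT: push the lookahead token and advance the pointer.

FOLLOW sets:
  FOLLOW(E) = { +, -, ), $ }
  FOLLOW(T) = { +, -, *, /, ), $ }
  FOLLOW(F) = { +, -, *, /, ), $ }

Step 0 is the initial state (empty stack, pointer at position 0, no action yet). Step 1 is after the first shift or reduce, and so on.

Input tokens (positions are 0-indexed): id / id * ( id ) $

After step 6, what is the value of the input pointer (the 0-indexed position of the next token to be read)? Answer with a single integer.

Answer: 3

Derivation:
Step 1: shift id. Stack=[id] ptr=1 lookahead=/ remaining=[/ id * ( id ) $]
Step 2: reduce F->id. Stack=[F] ptr=1 lookahead=/ remaining=[/ id * ( id ) $]
Step 3: reduce T->F. Stack=[T] ptr=1 lookahead=/ remaining=[/ id * ( id ) $]
Step 4: shift /. Stack=[T /] ptr=2 lookahead=id remaining=[id * ( id ) $]
Step 5: shift id. Stack=[T / id] ptr=3 lookahead=* remaining=[* ( id ) $]
Step 6: reduce F->id. Stack=[T / F] ptr=3 lookahead=* remaining=[* ( id ) $]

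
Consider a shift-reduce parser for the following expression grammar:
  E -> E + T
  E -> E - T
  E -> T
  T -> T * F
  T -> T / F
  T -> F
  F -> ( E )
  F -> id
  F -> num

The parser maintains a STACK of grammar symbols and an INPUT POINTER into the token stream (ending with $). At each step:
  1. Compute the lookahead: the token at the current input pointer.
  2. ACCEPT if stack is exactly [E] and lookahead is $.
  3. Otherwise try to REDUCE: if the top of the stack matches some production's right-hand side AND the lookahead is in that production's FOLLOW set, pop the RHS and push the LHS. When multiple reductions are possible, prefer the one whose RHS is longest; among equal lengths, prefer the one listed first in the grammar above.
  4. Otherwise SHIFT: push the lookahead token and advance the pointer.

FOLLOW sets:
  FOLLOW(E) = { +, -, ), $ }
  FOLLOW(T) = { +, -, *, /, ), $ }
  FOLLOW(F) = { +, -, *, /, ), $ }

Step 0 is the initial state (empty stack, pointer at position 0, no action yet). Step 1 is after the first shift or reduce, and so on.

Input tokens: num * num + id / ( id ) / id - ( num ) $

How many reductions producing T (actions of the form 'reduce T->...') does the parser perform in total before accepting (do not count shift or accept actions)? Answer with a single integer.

Answer: 8

Derivation:
Step 1: shift num. Stack=[num] ptr=1 lookahead=* remaining=[* num + id / ( id ) / id - ( num ) $]
Step 2: reduce F->num. Stack=[F] ptr=1 lookahead=* remaining=[* num + id / ( id ) / id - ( num ) $]
Step 3: reduce T->F. Stack=[T] ptr=1 lookahead=* remaining=[* num + id / ( id ) / id - ( num ) $]
Step 4: shift *. Stack=[T *] ptr=2 lookahead=num remaining=[num + id / ( id ) / id - ( num ) $]
Step 5: shift num. Stack=[T * num] ptr=3 lookahead=+ remaining=[+ id / ( id ) / id - ( num ) $]
Step 6: reduce F->num. Stack=[T * F] ptr=3 lookahead=+ remaining=[+ id / ( id ) / id - ( num ) $]
Step 7: reduce T->T * F. Stack=[T] ptr=3 lookahead=+ remaining=[+ id / ( id ) / id - ( num ) $]
Step 8: reduce E->T. Stack=[E] ptr=3 lookahead=+ remaining=[+ id / ( id ) / id - ( num ) $]
Step 9: shift +. Stack=[E +] ptr=4 lookahead=id remaining=[id / ( id ) / id - ( num ) $]
Step 10: shift id. Stack=[E + id] ptr=5 lookahead=/ remaining=[/ ( id ) / id - ( num ) $]
Step 11: reduce F->id. Stack=[E + F] ptr=5 lookahead=/ remaining=[/ ( id ) / id - ( num ) $]
Step 12: reduce T->F. Stack=[E + T] ptr=5 lookahead=/ remaining=[/ ( id ) / id - ( num ) $]
Step 13: shift /. Stack=[E + T /] ptr=6 lookahead=( remaining=[( id ) / id - ( num ) $]
Step 14: shift (. Stack=[E + T / (] ptr=7 lookahead=id remaining=[id ) / id - ( num ) $]
Step 15: shift id. Stack=[E + T / ( id] ptr=8 lookahead=) remaining=[) / id - ( num ) $]
Step 16: reduce F->id. Stack=[E + T / ( F] ptr=8 lookahead=) remaining=[) / id - ( num ) $]
Step 17: reduce T->F. Stack=[E + T / ( T] ptr=8 lookahead=) remaining=[) / id - ( num ) $]
Step 18: reduce E->T. Stack=[E + T / ( E] ptr=8 lookahead=) remaining=[) / id - ( num ) $]
Step 19: shift ). Stack=[E + T / ( E )] ptr=9 lookahead=/ remaining=[/ id - ( num ) $]
Step 20: reduce F->( E ). Stack=[E + T / F] ptr=9 lookahead=/ remaining=[/ id - ( num ) $]
Step 21: reduce T->T / F. Stack=[E + T] ptr=9 lookahead=/ remaining=[/ id - ( num ) $]
Step 22: shift /. Stack=[E + T /] ptr=10 lookahead=id remaining=[id - ( num ) $]
Step 23: shift id. Stack=[E + T / id] ptr=11 lookahead=- remaining=[- ( num ) $]
Step 24: reduce F->id. Stack=[E + T / F] ptr=11 lookahead=- remaining=[- ( num ) $]
Step 25: reduce T->T / F. Stack=[E + T] ptr=11 lookahead=- remaining=[- ( num ) $]
Step 26: reduce E->E + T. Stack=[E] ptr=11 lookahead=- remaining=[- ( num ) $]
Step 27: shift -. Stack=[E -] ptr=12 lookahead=( remaining=[( num ) $]
Step 28: shift (. Stack=[E - (] ptr=13 lookahead=num remaining=[num ) $]
Step 29: shift num. Stack=[E - ( num] ptr=14 lookahead=) remaining=[) $]
Step 30: reduce F->num. Stack=[E - ( F] ptr=14 lookahead=) remaining=[) $]
Step 31: reduce T->F. Stack=[E - ( T] ptr=14 lookahead=) remaining=[) $]
Step 32: reduce E->T. Stack=[E - ( E] ptr=14 lookahead=) remaining=[) $]
Step 33: shift ). Stack=[E - ( E )] ptr=15 lookahead=$ remaining=[$]
Step 34: reduce F->( E ). Stack=[E - F] ptr=15 lookahead=$ remaining=[$]
Step 35: reduce T->F. Stack=[E - T] ptr=15 lookahead=$ remaining=[$]
Step 36: reduce E->E - T. Stack=[E] ptr=15 lookahead=$ remaining=[$]
Step 37: accept. Stack=[E] ptr=15 lookahead=$ remaining=[$]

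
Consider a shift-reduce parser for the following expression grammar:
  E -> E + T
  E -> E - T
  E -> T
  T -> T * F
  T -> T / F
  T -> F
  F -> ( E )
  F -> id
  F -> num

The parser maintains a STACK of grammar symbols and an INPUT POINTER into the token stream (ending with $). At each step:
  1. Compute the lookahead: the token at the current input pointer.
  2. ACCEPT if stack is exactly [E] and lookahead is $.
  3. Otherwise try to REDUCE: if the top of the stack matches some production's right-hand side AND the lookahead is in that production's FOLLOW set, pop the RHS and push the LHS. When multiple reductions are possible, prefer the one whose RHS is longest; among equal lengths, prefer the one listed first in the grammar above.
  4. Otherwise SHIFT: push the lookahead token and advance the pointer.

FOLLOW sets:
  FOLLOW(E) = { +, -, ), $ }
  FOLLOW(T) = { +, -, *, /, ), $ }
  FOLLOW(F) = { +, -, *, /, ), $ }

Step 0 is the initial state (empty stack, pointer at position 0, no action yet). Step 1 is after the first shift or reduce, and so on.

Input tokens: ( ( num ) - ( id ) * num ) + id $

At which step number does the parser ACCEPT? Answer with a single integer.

Answer: 34

Derivation:
Step 1: shift (. Stack=[(] ptr=1 lookahead=( remaining=[( num ) - ( id ) * num ) + id $]
Step 2: shift (. Stack=[( (] ptr=2 lookahead=num remaining=[num ) - ( id ) * num ) + id $]
Step 3: shift num. Stack=[( ( num] ptr=3 lookahead=) remaining=[) - ( id ) * num ) + id $]
Step 4: reduce F->num. Stack=[( ( F] ptr=3 lookahead=) remaining=[) - ( id ) * num ) + id $]
Step 5: reduce T->F. Stack=[( ( T] ptr=3 lookahead=) remaining=[) - ( id ) * num ) + id $]
Step 6: reduce E->T. Stack=[( ( E] ptr=3 lookahead=) remaining=[) - ( id ) * num ) + id $]
Step 7: shift ). Stack=[( ( E )] ptr=4 lookahead=- remaining=[- ( id ) * num ) + id $]
Step 8: reduce F->( E ). Stack=[( F] ptr=4 lookahead=- remaining=[- ( id ) * num ) + id $]
Step 9: reduce T->F. Stack=[( T] ptr=4 lookahead=- remaining=[- ( id ) * num ) + id $]
Step 10: reduce E->T. Stack=[( E] ptr=4 lookahead=- remaining=[- ( id ) * num ) + id $]
Step 11: shift -. Stack=[( E -] ptr=5 lookahead=( remaining=[( id ) * num ) + id $]
Step 12: shift (. Stack=[( E - (] ptr=6 lookahead=id remaining=[id ) * num ) + id $]
Step 13: shift id. Stack=[( E - ( id] ptr=7 lookahead=) remaining=[) * num ) + id $]
Step 14: reduce F->id. Stack=[( E - ( F] ptr=7 lookahead=) remaining=[) * num ) + id $]
Step 15: reduce T->F. Stack=[( E - ( T] ptr=7 lookahead=) remaining=[) * num ) + id $]
Step 16: reduce E->T. Stack=[( E - ( E] ptr=7 lookahead=) remaining=[) * num ) + id $]
Step 17: shift ). Stack=[( E - ( E )] ptr=8 lookahead=* remaining=[* num ) + id $]
Step 18: reduce F->( E ). Stack=[( E - F] ptr=8 lookahead=* remaining=[* num ) + id $]
Step 19: reduce T->F. Stack=[( E - T] ptr=8 lookahead=* remaining=[* num ) + id $]
Step 20: shift *. Stack=[( E - T *] ptr=9 lookahead=num remaining=[num ) + id $]
Step 21: shift num. Stack=[( E - T * num] ptr=10 lookahead=) remaining=[) + id $]
Step 22: reduce F->num. Stack=[( E - T * F] ptr=10 lookahead=) remaining=[) + id $]
Step 23: reduce T->T * F. Stack=[( E - T] ptr=10 lookahead=) remaining=[) + id $]
Step 24: reduce E->E - T. Stack=[( E] ptr=10 lookahead=) remaining=[) + id $]
Step 25: shift ). Stack=[( E )] ptr=11 lookahead=+ remaining=[+ id $]
Step 26: reduce F->( E ). Stack=[F] ptr=11 lookahead=+ remaining=[+ id $]
Step 27: reduce T->F. Stack=[T] ptr=11 lookahead=+ remaining=[+ id $]
Step 28: reduce E->T. Stack=[E] ptr=11 lookahead=+ remaining=[+ id $]
Step 29: shift +. Stack=[E +] ptr=12 lookahead=id remaining=[id $]
Step 30: shift id. Stack=[E + id] ptr=13 lookahead=$ remaining=[$]
Step 31: reduce F->id. Stack=[E + F] ptr=13 lookahead=$ remaining=[$]
Step 32: reduce T->F. Stack=[E + T] ptr=13 lookahead=$ remaining=[$]
Step 33: reduce E->E + T. Stack=[E] ptr=13 lookahead=$ remaining=[$]
Step 34: accept. Stack=[E] ptr=13 lookahead=$ remaining=[$]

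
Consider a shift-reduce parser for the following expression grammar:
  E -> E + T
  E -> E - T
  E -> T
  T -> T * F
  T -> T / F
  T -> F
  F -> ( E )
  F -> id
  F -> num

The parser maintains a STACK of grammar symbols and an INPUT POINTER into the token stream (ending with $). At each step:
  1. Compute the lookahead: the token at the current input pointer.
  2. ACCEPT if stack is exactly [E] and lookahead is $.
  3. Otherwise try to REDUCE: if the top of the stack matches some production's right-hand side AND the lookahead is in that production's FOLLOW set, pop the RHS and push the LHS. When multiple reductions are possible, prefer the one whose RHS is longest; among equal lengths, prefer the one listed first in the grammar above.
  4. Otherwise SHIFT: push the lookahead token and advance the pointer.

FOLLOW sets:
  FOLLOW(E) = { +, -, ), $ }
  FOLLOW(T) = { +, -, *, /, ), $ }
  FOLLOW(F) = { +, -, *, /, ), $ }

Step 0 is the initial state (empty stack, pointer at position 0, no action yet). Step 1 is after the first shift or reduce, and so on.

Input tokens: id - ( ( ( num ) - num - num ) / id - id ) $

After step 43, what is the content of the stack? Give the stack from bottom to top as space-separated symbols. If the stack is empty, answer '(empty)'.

Step 1: shift id. Stack=[id] ptr=1 lookahead=- remaining=[- ( ( ( num ) - num - num ) / id - id ) $]
Step 2: reduce F->id. Stack=[F] ptr=1 lookahead=- remaining=[- ( ( ( num ) - num - num ) / id - id ) $]
Step 3: reduce T->F. Stack=[T] ptr=1 lookahead=- remaining=[- ( ( ( num ) - num - num ) / id - id ) $]
Step 4: reduce E->T. Stack=[E] ptr=1 lookahead=- remaining=[- ( ( ( num ) - num - num ) / id - id ) $]
Step 5: shift -. Stack=[E -] ptr=2 lookahead=( remaining=[( ( ( num ) - num - num ) / id - id ) $]
Step 6: shift (. Stack=[E - (] ptr=3 lookahead=( remaining=[( ( num ) - num - num ) / id - id ) $]
Step 7: shift (. Stack=[E - ( (] ptr=4 lookahead=( remaining=[( num ) - num - num ) / id - id ) $]
Step 8: shift (. Stack=[E - ( ( (] ptr=5 lookahead=num remaining=[num ) - num - num ) / id - id ) $]
Step 9: shift num. Stack=[E - ( ( ( num] ptr=6 lookahead=) remaining=[) - num - num ) / id - id ) $]
Step 10: reduce F->num. Stack=[E - ( ( ( F] ptr=6 lookahead=) remaining=[) - num - num ) / id - id ) $]
Step 11: reduce T->F. Stack=[E - ( ( ( T] ptr=6 lookahead=) remaining=[) - num - num ) / id - id ) $]
Step 12: reduce E->T. Stack=[E - ( ( ( E] ptr=6 lookahead=) remaining=[) - num - num ) / id - id ) $]
Step 13: shift ). Stack=[E - ( ( ( E )] ptr=7 lookahead=- remaining=[- num - num ) / id - id ) $]
Step 14: reduce F->( E ). Stack=[E - ( ( F] ptr=7 lookahead=- remaining=[- num - num ) / id - id ) $]
Step 15: reduce T->F. Stack=[E - ( ( T] ptr=7 lookahead=- remaining=[- num - num ) / id - id ) $]
Step 16: reduce E->T. Stack=[E - ( ( E] ptr=7 lookahead=- remaining=[- num - num ) / id - id ) $]
Step 17: shift -. Stack=[E - ( ( E -] ptr=8 lookahead=num remaining=[num - num ) / id - id ) $]
Step 18: shift num. Stack=[E - ( ( E - num] ptr=9 lookahead=- remaining=[- num ) / id - id ) $]
Step 19: reduce F->num. Stack=[E - ( ( E - F] ptr=9 lookahead=- remaining=[- num ) / id - id ) $]
Step 20: reduce T->F. Stack=[E - ( ( E - T] ptr=9 lookahead=- remaining=[- num ) / id - id ) $]
Step 21: reduce E->E - T. Stack=[E - ( ( E] ptr=9 lookahead=- remaining=[- num ) / id - id ) $]
Step 22: shift -. Stack=[E - ( ( E -] ptr=10 lookahead=num remaining=[num ) / id - id ) $]
Step 23: shift num. Stack=[E - ( ( E - num] ptr=11 lookahead=) remaining=[) / id - id ) $]
Step 24: reduce F->num. Stack=[E - ( ( E - F] ptr=11 lookahead=) remaining=[) / id - id ) $]
Step 25: reduce T->F. Stack=[E - ( ( E - T] ptr=11 lookahead=) remaining=[) / id - id ) $]
Step 26: reduce E->E - T. Stack=[E - ( ( E] ptr=11 lookahead=) remaining=[) / id - id ) $]
Step 27: shift ). Stack=[E - ( ( E )] ptr=12 lookahead=/ remaining=[/ id - id ) $]
Step 28: reduce F->( E ). Stack=[E - ( F] ptr=12 lookahead=/ remaining=[/ id - id ) $]
Step 29: reduce T->F. Stack=[E - ( T] ptr=12 lookahead=/ remaining=[/ id - id ) $]
Step 30: shift /. Stack=[E - ( T /] ptr=13 lookahead=id remaining=[id - id ) $]
Step 31: shift id. Stack=[E - ( T / id] ptr=14 lookahead=- remaining=[- id ) $]
Step 32: reduce F->id. Stack=[E - ( T / F] ptr=14 lookahead=- remaining=[- id ) $]
Step 33: reduce T->T / F. Stack=[E - ( T] ptr=14 lookahead=- remaining=[- id ) $]
Step 34: reduce E->T. Stack=[E - ( E] ptr=14 lookahead=- remaining=[- id ) $]
Step 35: shift -. Stack=[E - ( E -] ptr=15 lookahead=id remaining=[id ) $]
Step 36: shift id. Stack=[E - ( E - id] ptr=16 lookahead=) remaining=[) $]
Step 37: reduce F->id. Stack=[E - ( E - F] ptr=16 lookahead=) remaining=[) $]
Step 38: reduce T->F. Stack=[E - ( E - T] ptr=16 lookahead=) remaining=[) $]
Step 39: reduce E->E - T. Stack=[E - ( E] ptr=16 lookahead=) remaining=[) $]
Step 40: shift ). Stack=[E - ( E )] ptr=17 lookahead=$ remaining=[$]
Step 41: reduce F->( E ). Stack=[E - F] ptr=17 lookahead=$ remaining=[$]
Step 42: reduce T->F. Stack=[E - T] ptr=17 lookahead=$ remaining=[$]
Step 43: reduce E->E - T. Stack=[E] ptr=17 lookahead=$ remaining=[$]

Answer: E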